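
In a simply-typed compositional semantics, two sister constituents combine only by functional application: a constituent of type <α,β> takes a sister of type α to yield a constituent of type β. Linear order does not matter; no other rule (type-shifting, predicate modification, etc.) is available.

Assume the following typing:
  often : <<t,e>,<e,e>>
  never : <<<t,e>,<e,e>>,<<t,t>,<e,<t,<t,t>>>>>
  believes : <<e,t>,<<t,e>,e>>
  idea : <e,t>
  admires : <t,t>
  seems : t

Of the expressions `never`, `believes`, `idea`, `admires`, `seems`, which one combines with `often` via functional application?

never — combines: never : <<<t,e>,<e,e>>,<<t,t>,<e,<t,<t,t>>>>> takes often : <<t,e>,<e,e>> as argument, giving <<t,t>,<e,<t,<t,t>>>>.
believes : <<e,t>,<<t,e>,e>> — does not combine with often.
idea : <e,t> — does not combine with often.
admires : <t,t> — does not combine with often.
seems : t — does not combine with often.

never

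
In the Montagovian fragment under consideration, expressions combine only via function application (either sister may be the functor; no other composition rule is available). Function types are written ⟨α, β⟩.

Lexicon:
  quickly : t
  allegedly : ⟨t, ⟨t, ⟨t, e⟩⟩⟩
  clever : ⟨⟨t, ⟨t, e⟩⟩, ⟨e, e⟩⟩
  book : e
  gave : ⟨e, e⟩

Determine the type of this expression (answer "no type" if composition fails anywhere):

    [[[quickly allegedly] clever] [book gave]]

e

[quickly allegedly]: functor allegedly : ⟨t, ⟨t, ⟨t, e⟩⟩⟩, argument quickly : t; result ⟨t, ⟨t, e⟩⟩.
[[quickly allegedly] clever]: functor clever : ⟨⟨t, ⟨t, e⟩⟩, ⟨e, e⟩⟩, argument [quickly allegedly] : ⟨t, ⟨t, e⟩⟩; result ⟨e, e⟩.
[book gave]: functor gave : ⟨e, e⟩, argument book : e; result e.
[[[quickly allegedly] clever] [book gave]]: functor [[quickly allegedly] clever] : ⟨e, e⟩, argument [book gave] : e; result e.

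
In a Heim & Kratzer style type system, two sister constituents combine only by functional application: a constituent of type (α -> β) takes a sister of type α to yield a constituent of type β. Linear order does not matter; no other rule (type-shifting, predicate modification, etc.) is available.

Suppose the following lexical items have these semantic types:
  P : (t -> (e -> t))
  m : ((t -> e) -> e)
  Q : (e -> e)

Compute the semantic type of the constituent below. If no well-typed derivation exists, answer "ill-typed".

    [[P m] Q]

ill-typed

[P m]: (t -> (e -> t)) and ((t -> e) -> e) cannot combine by function application — type clash.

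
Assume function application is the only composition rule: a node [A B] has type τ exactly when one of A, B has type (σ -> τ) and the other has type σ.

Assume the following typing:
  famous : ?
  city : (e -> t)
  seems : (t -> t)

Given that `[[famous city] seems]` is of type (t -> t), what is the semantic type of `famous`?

((e -> t) -> ((t -> t) -> (t -> t)))

[[famous city] seems] must have type (t -> t). The sister seems has type (t -> t); that is not a function onto (t -> t), so [famous city] must be the functor, of type ((t -> t) -> (t -> t)).
[famous city] must have type ((t -> t) -> (t -> t)). The sister city has type (e -> t); that is not a function onto ((t -> t) -> (t -> t)), so famous must be the functor, of type ((e -> t) -> ((t -> t) -> (t -> t))).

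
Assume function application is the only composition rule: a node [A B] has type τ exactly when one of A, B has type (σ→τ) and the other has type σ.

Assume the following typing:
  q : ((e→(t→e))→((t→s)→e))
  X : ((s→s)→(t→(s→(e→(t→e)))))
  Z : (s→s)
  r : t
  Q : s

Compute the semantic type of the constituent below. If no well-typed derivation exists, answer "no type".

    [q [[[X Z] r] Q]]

((t→s)→e)

[X Z]: functor X : ((s→s)→(t→(s→(e→(t→e))))), argument Z : (s→s); result (t→(s→(e→(t→e)))).
[[X Z] r]: functor [X Z] : (t→(s→(e→(t→e)))), argument r : t; result (s→(e→(t→e))).
[[[X Z] r] Q]: functor [[X Z] r] : (s→(e→(t→e))), argument Q : s; result (e→(t→e)).
[q [[[X Z] r] Q]]: functor q : ((e→(t→e))→((t→s)→e)), argument [[[X Z] r] Q] : (e→(t→e)); result ((t→s)→e).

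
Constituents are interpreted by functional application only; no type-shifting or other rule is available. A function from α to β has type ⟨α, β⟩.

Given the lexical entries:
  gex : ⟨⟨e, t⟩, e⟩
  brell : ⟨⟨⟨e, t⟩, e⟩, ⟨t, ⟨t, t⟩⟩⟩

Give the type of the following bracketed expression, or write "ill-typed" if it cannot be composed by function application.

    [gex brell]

⟨t, ⟨t, t⟩⟩

[gex brell]: brell is ⟨⟨⟨e, t⟩, e⟩, ⟨t, ⟨t, t⟩⟩⟩, gex is ⟨⟨e, t⟩, e⟩; result ⟨t, ⟨t, t⟩⟩.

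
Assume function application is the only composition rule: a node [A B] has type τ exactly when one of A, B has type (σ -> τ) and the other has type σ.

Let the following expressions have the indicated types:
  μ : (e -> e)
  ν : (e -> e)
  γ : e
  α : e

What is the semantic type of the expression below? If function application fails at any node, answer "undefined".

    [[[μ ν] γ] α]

undefined

[μ ν]: (e -> e) and (e -> e) cannot combine by function application — type clash.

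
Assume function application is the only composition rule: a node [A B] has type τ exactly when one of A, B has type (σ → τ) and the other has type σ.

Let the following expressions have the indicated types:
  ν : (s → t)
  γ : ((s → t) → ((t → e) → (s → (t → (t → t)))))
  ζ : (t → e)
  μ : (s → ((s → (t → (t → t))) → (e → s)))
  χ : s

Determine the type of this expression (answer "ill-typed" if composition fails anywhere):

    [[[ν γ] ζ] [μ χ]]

[ν γ] — γ of type ((s → t) → ((t → e) → (s → (t → (t → t))))) combines with ν of type (s → t): type ((t → e) → (s → (t → (t → t)))).
[[ν γ] ζ] — [ν γ] of type ((t → e) → (s → (t → (t → t)))) combines with ζ of type (t → e): type (s → (t → (t → t))).
[μ χ] — μ of type (s → ((s → (t → (t → t))) → (e → s))) combines with χ of type s: type ((s → (t → (t → t))) → (e → s)).
[[[ν γ] ζ] [μ χ]] — [μ χ] of type ((s → (t → (t → t))) → (e → s)) combines with [[ν γ] ζ] of type (s → (t → (t → t))): type (e → s).

(e → s)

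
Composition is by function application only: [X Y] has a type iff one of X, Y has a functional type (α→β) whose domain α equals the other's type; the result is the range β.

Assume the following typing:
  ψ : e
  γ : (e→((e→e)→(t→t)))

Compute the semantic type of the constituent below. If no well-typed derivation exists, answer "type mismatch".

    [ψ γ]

[ψ γ] — γ of type (e→((e→e)→(t→t))) combines with ψ of type e: type ((e→e)→(t→t)).

((e→e)→(t→t))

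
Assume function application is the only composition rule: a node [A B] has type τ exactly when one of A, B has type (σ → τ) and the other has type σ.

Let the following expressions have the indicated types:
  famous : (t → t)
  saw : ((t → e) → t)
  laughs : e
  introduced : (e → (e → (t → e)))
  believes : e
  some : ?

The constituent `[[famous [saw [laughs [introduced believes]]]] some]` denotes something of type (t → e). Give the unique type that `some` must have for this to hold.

[[famous [saw [laughs [introduced believes]]]] some] must have type (t → e). The sister [famous [saw [laughs [introduced believes]]]] has type t; that is not a function onto (t → e), so some must be the functor, of type (t → (t → e)).

(t → (t → e))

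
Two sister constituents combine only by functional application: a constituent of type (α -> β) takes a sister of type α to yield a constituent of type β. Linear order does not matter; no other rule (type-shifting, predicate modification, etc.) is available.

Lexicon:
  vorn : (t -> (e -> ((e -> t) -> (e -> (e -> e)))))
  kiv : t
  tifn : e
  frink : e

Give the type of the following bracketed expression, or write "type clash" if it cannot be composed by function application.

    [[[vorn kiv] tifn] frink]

[vorn kiv]: functor vorn : (t -> (e -> ((e -> t) -> (e -> (e -> e))))), argument kiv : t; result (e -> ((e -> t) -> (e -> (e -> e)))).
[[vorn kiv] tifn]: functor [vorn kiv] : (e -> ((e -> t) -> (e -> (e -> e)))), argument tifn : e; result ((e -> t) -> (e -> (e -> e))).
[[[vorn kiv] tifn] frink]: ((e -> t) -> (e -> (e -> e))) and e cannot combine by function application — type clash.

type clash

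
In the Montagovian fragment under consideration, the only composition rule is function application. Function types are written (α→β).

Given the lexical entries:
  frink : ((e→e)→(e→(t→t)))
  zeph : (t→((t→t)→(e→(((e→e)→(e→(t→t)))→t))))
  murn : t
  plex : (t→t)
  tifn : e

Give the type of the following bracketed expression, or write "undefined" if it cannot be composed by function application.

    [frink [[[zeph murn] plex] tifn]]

t

At [zeph murn], zeph : (t→((t→t)→(e→(((e→e)→(e→(t→t)))→t)))) takes murn : t, giving ((t→t)→(e→(((e→e)→(e→(t→t)))→t))).
At [[zeph murn] plex], [zeph murn] : ((t→t)→(e→(((e→e)→(e→(t→t)))→t))) takes plex : (t→t), giving (e→(((e→e)→(e→(t→t)))→t)).
At [[[zeph murn] plex] tifn], [[zeph murn] plex] : (e→(((e→e)→(e→(t→t)))→t)) takes tifn : e, giving (((e→e)→(e→(t→t)))→t).
At [frink [[[zeph murn] plex] tifn]], [[[zeph murn] plex] tifn] : (((e→e)→(e→(t→t)))→t) takes frink : ((e→e)→(e→(t→t))), giving t.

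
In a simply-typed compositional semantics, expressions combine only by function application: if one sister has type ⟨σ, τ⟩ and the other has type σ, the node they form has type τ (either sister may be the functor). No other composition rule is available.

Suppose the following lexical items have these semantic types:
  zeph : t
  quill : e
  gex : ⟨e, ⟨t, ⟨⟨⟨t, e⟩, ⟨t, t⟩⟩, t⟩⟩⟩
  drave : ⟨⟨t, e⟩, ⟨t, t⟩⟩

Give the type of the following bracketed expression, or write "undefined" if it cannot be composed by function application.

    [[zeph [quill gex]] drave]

t

[quill gex] — gex of type ⟨e, ⟨t, ⟨⟨⟨t, e⟩, ⟨t, t⟩⟩, t⟩⟩⟩ combines with quill of type e: type ⟨t, ⟨⟨⟨t, e⟩, ⟨t, t⟩⟩, t⟩⟩.
[zeph [quill gex]] — [quill gex] of type ⟨t, ⟨⟨⟨t, e⟩, ⟨t, t⟩⟩, t⟩⟩ combines with zeph of type t: type ⟨⟨⟨t, e⟩, ⟨t, t⟩⟩, t⟩.
[[zeph [quill gex]] drave] — [zeph [quill gex]] of type ⟨⟨⟨t, e⟩, ⟨t, t⟩⟩, t⟩ combines with drave of type ⟨⟨t, e⟩, ⟨t, t⟩⟩: type t.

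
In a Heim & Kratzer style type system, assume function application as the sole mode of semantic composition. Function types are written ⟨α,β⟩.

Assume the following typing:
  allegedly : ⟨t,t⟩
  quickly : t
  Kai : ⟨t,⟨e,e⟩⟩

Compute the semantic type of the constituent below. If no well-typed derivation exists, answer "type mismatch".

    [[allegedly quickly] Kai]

⟨e,e⟩

[allegedly quickly]: ⟨t,t⟩ applied to t yields t.
[[allegedly quickly] Kai]: ⟨t,⟨e,e⟩⟩ applied to t yields ⟨e,e⟩.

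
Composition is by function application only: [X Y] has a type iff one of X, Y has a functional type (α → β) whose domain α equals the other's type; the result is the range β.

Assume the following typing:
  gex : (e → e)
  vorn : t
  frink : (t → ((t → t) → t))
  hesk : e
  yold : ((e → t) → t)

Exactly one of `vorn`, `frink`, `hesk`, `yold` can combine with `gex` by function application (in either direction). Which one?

vorn : t — gex needs e; vorn needs nothing (atomic); neither fits.
frink : (t → ((t → t) → t)) — gex needs e; frink needs t; neither fits.
hesk — combines: gex : (e → e) takes hesk : e as argument, giving e.
yold : ((e → t) → t) — gex needs e; yold needs (e → t); neither fits.

hesk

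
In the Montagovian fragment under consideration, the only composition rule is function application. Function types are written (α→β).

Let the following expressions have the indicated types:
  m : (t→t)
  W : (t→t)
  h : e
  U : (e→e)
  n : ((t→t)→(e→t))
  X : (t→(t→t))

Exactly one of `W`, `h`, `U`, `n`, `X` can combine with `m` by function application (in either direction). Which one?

W : (t→t) — m needs t; W needs t; neither fits.
h : e — m needs t; h needs nothing (atomic); neither fits.
U : (e→e) — m needs t; U needs e; neither fits.
n — combines: n : ((t→t)→(e→t)) takes m : (t→t) as argument, giving (e→t).
X : (t→(t→t)) — m needs t; X needs t; neither fits.

n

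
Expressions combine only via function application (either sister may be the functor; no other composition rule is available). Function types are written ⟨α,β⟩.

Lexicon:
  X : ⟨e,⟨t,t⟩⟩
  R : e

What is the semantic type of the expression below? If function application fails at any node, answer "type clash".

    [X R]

At [X R], X : ⟨e,⟨t,t⟩⟩ takes R : e, giving ⟨t,t⟩.

⟨t,t⟩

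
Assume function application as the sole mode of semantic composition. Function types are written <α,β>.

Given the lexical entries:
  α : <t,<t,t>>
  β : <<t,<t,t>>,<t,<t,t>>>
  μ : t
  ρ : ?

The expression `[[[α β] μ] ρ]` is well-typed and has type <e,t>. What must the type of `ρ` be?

[[[α β] μ] ρ] must have type <e,t>. The sister [[α β] μ] has type <t,t>; that is not a function onto <e,t>, so ρ must be the functor, of type <<t,t>,<e,t>>.

<<t,t>,<e,t>>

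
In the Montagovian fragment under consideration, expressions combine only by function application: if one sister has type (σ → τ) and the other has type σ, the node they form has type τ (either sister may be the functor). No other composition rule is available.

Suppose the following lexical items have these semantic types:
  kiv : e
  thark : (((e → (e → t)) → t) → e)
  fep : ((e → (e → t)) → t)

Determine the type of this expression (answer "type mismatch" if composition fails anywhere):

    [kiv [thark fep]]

[thark fep]: functor thark : (((e → (e → t)) → t) → e), argument fep : ((e → (e → t)) → t); result e.
[kiv [thark fep]]: e and e cannot combine by function application — type clash.

type mismatch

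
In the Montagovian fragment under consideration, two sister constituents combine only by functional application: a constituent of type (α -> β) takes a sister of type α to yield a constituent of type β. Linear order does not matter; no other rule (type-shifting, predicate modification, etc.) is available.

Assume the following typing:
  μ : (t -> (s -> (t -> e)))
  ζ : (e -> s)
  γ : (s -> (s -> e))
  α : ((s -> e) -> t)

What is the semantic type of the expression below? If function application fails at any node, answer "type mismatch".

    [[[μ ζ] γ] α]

At [μ ζ]: neither (t -> (s -> (t -> e))) nor (e -> s) can take the other as argument; the node is ill-typed.

type mismatch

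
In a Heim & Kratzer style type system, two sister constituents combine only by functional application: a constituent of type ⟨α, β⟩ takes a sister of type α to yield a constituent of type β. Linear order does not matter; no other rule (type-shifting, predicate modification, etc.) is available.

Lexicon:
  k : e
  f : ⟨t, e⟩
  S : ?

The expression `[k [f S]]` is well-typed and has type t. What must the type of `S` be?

[k [f S]] is required to be t. k : e cannot yield t as functor, so [f S] : ⟨e, t⟩.
[f S] is required to be ⟨e, t⟩. f : ⟨t, e⟩ cannot yield ⟨e, t⟩ as functor, so S : ⟨⟨t, e⟩, ⟨e, t⟩⟩.

⟨⟨t, e⟩, ⟨e, t⟩⟩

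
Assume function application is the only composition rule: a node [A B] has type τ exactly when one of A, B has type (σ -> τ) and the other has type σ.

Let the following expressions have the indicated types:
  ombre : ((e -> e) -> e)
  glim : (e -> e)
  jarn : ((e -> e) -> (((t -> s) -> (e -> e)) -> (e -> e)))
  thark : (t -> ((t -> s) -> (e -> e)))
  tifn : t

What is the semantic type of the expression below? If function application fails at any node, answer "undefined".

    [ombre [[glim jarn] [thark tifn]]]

At [glim jarn], jarn : ((e -> e) -> (((t -> s) -> (e -> e)) -> (e -> e))) takes glim : (e -> e), giving (((t -> s) -> (e -> e)) -> (e -> e)).
At [thark tifn], thark : (t -> ((t -> s) -> (e -> e))) takes tifn : t, giving ((t -> s) -> (e -> e)).
At [[glim jarn] [thark tifn]], [glim jarn] : (((t -> s) -> (e -> e)) -> (e -> e)) takes [thark tifn] : ((t -> s) -> (e -> e)), giving (e -> e).
At [ombre [[glim jarn] [thark tifn]]], ombre : ((e -> e) -> e) takes [[glim jarn] [thark tifn]] : (e -> e), giving e.

e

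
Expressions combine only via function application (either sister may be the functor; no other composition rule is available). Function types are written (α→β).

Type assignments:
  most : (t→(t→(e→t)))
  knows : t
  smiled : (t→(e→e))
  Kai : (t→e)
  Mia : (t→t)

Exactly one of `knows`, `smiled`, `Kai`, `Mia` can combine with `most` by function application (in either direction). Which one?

knows

knows — combines: most : (t→(t→(e→t))) takes knows : t as argument, giving (t→(e→t)).
smiled : (t→(e→e)) — does not combine with most.
Kai : (t→e) — does not combine with most.
Mia : (t→t) — does not combine with most.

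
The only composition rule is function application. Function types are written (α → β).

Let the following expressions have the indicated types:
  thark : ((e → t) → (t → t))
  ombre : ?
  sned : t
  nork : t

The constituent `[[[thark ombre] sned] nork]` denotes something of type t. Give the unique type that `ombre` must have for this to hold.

At [[[thark ombre] sned] nork] (required: t): nork is t, which is not a function with range t; hence [[thark ombre] sned] is the functor — type (t → t).
At [[thark ombre] sned] (required: (t → t)): sned is t, which is not a function with range (t → t); hence [thark ombre] is the functor — type (t → (t → t)).
At [thark ombre] (required: (t → (t → t))): thark is ((e → t) → (t → t)), which is not a function with range (t → (t → t)); hence ombre is the functor — type (((e → t) → (t → t)) → (t → (t → t))).

(((e → t) → (t → t)) → (t → (t → t)))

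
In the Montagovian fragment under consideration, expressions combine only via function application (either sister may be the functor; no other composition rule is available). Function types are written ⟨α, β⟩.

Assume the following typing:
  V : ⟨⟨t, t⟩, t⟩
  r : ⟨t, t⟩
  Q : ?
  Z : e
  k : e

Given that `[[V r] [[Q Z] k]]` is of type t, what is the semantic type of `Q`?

⟨e, ⟨e, ⟨t, t⟩⟩⟩

At [[V r] [[Q Z] k]] (required: t): [V r] is t, which is not a function with range t; hence [[Q Z] k] is the functor — type ⟨t, t⟩.
At [[Q Z] k] (required: ⟨t, t⟩): k is e, which is not a function with range ⟨t, t⟩; hence [Q Z] is the functor — type ⟨e, ⟨t, t⟩⟩.
At [Q Z] (required: ⟨e, ⟨t, t⟩⟩): Z is e, which is not a function with range ⟨e, ⟨t, t⟩⟩; hence Q is the functor — type ⟨e, ⟨e, ⟨t, t⟩⟩⟩.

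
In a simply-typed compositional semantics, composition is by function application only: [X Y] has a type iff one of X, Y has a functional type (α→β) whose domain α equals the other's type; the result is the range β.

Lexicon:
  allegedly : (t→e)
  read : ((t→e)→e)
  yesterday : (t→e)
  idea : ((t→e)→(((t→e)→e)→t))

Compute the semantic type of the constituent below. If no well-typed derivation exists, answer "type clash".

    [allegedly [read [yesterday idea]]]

e

At [yesterday idea], idea : ((t→e)→(((t→e)→e)→t)) takes yesterday : (t→e), giving (((t→e)→e)→t).
At [read [yesterday idea]], [yesterday idea] : (((t→e)→e)→t) takes read : ((t→e)→e), giving t.
At [allegedly [read [yesterday idea]]], allegedly : (t→e) takes [read [yesterday idea]] : t, giving e.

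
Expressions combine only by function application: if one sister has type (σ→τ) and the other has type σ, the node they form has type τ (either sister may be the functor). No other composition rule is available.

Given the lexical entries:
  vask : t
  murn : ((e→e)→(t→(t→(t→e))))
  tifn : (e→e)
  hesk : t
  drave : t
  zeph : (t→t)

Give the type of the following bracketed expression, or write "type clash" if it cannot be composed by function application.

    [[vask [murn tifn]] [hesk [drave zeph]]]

At [murn tifn], murn : ((e→e)→(t→(t→(t→e)))) takes tifn : (e→e), giving (t→(t→(t→e))).
At [vask [murn tifn]], [murn tifn] : (t→(t→(t→e))) takes vask : t, giving (t→(t→e)).
At [drave zeph], zeph : (t→t) takes drave : t, giving t.
[hesk [drave zeph]]: t with t — neither is a function whose domain matches the other; composition fails here.

type clash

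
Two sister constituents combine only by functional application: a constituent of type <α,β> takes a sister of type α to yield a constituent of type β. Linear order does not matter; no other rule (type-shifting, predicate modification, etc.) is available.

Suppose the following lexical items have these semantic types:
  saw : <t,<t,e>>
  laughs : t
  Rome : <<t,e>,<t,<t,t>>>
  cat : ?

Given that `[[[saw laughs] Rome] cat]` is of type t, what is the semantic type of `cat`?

<<t,<t,t>>,t>

[[[saw laughs] Rome] cat] must have type t. The sister [[saw laughs] Rome] has type <t,<t,t>>; that is not a function onto t, so cat must be the functor, of type <<t,<t,t>>,t>.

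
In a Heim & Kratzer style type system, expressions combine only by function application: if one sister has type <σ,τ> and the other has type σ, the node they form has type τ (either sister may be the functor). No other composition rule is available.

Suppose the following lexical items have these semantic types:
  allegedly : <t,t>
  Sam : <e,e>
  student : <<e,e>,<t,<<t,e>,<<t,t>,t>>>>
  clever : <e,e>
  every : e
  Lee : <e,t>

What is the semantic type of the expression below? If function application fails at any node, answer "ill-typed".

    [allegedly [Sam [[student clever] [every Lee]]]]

ill-typed

At [student clever], student : <<e,e>,<t,<<t,e>,<<t,t>,t>>>> takes clever : <e,e>, giving <t,<<t,e>,<<t,t>,t>>>.
At [every Lee], Lee : <e,t> takes every : e, giving t.
At [[student clever] [every Lee]], [student clever] : <t,<<t,e>,<<t,t>,t>>> takes [every Lee] : t, giving <<t,e>,<<t,t>,t>>.
At [Sam [[student clever] [every Lee]]]: neither <e,e> nor <<t,e>,<<t,t>,t>> can take the other as argument; the node is ill-typed.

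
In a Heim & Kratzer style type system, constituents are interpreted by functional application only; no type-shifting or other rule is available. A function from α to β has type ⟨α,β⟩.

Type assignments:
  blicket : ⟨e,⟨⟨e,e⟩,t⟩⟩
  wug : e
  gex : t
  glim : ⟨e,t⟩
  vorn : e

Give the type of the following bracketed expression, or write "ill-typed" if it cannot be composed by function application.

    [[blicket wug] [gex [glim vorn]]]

[blicket wug]: blicket is ⟨e,⟨⟨e,e⟩,t⟩⟩, wug is e; result ⟨⟨e,e⟩,t⟩.
[glim vorn]: glim is ⟨e,t⟩, vorn is e; result t.
[gex [glim vorn]]: t with t — neither is a function whose domain matches the other; composition fails here.

ill-typed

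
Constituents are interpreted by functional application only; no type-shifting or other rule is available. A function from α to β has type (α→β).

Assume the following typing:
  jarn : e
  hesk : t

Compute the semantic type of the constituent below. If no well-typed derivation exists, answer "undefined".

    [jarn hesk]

undefined

[jarn hesk]: e with t — neither is a function whose domain matches the other; composition fails here.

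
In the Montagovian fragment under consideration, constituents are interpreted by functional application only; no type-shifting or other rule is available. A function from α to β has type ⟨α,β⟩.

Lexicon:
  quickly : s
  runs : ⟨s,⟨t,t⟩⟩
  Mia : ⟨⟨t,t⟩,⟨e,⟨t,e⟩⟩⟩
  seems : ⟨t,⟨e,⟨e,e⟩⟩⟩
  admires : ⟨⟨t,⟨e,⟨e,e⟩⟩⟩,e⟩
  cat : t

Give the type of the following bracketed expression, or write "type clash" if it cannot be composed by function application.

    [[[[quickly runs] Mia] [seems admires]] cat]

e

[quickly runs] — runs of type ⟨s,⟨t,t⟩⟩ combines with quickly of type s: type ⟨t,t⟩.
[[quickly runs] Mia] — Mia of type ⟨⟨t,t⟩,⟨e,⟨t,e⟩⟩⟩ combines with [quickly runs] of type ⟨t,t⟩: type ⟨e,⟨t,e⟩⟩.
[seems admires] — admires of type ⟨⟨t,⟨e,⟨e,e⟩⟩⟩,e⟩ combines with seems of type ⟨t,⟨e,⟨e,e⟩⟩⟩: type e.
[[[quickly runs] Mia] [seems admires]] — [[quickly runs] Mia] of type ⟨e,⟨t,e⟩⟩ combines with [seems admires] of type e: type ⟨t,e⟩.
[[[[quickly runs] Mia] [seems admires]] cat] — [[[quickly runs] Mia] [seems admires]] of type ⟨t,e⟩ combines with cat of type t: type e.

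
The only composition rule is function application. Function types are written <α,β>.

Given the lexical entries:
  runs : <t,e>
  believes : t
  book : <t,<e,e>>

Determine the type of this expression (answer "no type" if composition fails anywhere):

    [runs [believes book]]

[believes book]: <t,<e,e>> applied to t yields <e,e>.
[runs [believes book]]: <t,e> with <e,e> — neither is a function whose domain matches the other; composition fails here.

no type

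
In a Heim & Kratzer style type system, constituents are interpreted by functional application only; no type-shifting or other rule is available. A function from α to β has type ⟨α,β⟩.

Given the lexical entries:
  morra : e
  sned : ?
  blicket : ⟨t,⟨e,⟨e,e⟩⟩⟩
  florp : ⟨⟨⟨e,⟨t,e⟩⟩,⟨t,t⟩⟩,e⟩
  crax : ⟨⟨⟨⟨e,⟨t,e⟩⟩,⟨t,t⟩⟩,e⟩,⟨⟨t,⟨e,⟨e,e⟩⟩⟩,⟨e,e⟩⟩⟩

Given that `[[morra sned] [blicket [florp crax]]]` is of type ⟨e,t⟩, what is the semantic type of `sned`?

⟨e,⟨⟨e,e⟩,⟨e,t⟩⟩⟩

[[morra sned] [blicket [florp crax]]] is required to be ⟨e,t⟩. [blicket [florp crax]] : ⟨e,e⟩ cannot yield ⟨e,t⟩ as functor, so [morra sned] : ⟨⟨e,e⟩,⟨e,t⟩⟩.
[morra sned] is required to be ⟨⟨e,e⟩,⟨e,t⟩⟩. morra : e cannot yield ⟨⟨e,e⟩,⟨e,t⟩⟩ as functor, so sned : ⟨e,⟨⟨e,e⟩,⟨e,t⟩⟩⟩.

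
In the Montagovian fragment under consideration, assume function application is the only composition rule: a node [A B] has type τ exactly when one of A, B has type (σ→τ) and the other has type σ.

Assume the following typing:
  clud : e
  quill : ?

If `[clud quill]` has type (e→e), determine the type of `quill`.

At [clud quill] (required: (e→e)): clud is e, which is not a function with range (e→e); hence quill is the functor — type (e→(e→e)).

(e→(e→e))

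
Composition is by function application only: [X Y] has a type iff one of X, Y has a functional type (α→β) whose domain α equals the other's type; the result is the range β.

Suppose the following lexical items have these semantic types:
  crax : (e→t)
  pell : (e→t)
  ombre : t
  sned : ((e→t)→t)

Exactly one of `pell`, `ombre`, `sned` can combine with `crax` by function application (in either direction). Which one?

pell : (e→t) — crax needs e; pell needs e; neither fits.
ombre : t — crax needs e; ombre needs nothing (atomic); neither fits.
sned — combines: sned : ((e→t)→t) takes crax : (e→t) as argument, giving t.

sned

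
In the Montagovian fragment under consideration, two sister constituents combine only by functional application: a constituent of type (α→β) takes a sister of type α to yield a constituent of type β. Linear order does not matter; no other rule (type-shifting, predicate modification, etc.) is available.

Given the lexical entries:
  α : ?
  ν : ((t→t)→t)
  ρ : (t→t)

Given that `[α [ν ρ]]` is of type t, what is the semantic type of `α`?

[α [ν ρ]] must have type t. The sister [ν ρ] has type t; that is not a function onto t, so α must be the functor, of type (t→t).

(t→t)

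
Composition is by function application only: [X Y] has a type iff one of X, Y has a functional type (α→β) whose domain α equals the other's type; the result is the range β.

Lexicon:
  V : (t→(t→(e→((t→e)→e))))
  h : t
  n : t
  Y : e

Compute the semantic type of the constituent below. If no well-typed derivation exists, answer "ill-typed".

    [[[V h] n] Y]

At [V h], V : (t→(t→(e→((t→e)→e)))) takes h : t, giving (t→(e→((t→e)→e))).
At [[V h] n], [V h] : (t→(e→((t→e)→e))) takes n : t, giving (e→((t→e)→e)).
At [[[V h] n] Y], [[V h] n] : (e→((t→e)→e)) takes Y : e, giving ((t→e)→e).

((t→e)→e)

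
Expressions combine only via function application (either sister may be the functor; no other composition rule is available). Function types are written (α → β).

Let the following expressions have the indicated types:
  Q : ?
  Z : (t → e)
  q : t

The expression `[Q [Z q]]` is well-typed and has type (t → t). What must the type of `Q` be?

(e → (t → t))

At [Q [Z q]] (required: (t → t)): [Z q] is e, which is not a function with range (t → t); hence Q is the functor — type (e → (t → t)).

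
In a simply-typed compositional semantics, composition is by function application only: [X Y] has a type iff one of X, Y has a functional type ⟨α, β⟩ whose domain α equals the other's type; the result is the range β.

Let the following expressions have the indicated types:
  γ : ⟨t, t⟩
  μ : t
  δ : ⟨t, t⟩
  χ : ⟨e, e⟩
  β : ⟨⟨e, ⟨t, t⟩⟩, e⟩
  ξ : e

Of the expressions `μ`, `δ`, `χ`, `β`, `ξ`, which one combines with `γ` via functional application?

μ — combines: γ : ⟨t, t⟩ takes μ : t as argument, giving t.
δ : ⟨t, t⟩ — γ needs t; δ needs t; neither fits.
χ : ⟨e, e⟩ — γ needs t; χ needs e; neither fits.
β : ⟨⟨e, ⟨t, t⟩⟩, e⟩ — γ needs t; β needs ⟨e, ⟨t, t⟩⟩; neither fits.
ξ : e — γ needs t; ξ needs nothing (atomic); neither fits.

μ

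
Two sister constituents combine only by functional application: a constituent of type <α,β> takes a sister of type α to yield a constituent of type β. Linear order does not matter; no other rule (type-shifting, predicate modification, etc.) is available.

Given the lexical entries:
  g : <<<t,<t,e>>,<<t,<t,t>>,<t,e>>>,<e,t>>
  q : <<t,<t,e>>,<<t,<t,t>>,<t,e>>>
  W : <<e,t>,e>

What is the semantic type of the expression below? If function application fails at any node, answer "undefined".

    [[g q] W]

e

At [g q], g : <<<t,<t,e>>,<<t,<t,t>>,<t,e>>>,<e,t>> takes q : <<t,<t,e>>,<<t,<t,t>>,<t,e>>>, giving <e,t>.
At [[g q] W], W : <<e,t>,e> takes [g q] : <e,t>, giving e.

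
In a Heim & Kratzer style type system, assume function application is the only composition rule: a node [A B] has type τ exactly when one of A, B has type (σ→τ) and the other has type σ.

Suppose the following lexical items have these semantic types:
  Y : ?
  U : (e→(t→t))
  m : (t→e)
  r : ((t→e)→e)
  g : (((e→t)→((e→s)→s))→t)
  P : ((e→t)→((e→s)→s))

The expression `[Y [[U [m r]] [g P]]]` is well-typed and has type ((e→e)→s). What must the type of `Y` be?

At [Y [[U [m r]] [g P]]] (required: ((e→e)→s)): [[U [m r]] [g P]] is t, which is not a function with range ((e→e)→s); hence Y is the functor — type (t→((e→e)→s)).

(t→((e→e)→s))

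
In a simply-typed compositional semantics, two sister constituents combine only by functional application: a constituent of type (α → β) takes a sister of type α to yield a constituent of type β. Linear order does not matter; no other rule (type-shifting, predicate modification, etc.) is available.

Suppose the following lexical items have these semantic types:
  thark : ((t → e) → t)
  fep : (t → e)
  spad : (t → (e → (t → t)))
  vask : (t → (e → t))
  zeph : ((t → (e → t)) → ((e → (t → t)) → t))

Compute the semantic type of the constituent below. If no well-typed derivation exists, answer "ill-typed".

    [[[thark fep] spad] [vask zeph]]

t

At [thark fep], thark : ((t → e) → t) takes fep : (t → e), giving t.
At [[thark fep] spad], spad : (t → (e → (t → t))) takes [thark fep] : t, giving (e → (t → t)).
At [vask zeph], zeph : ((t → (e → t)) → ((e → (t → t)) → t)) takes vask : (t → (e → t)), giving ((e → (t → t)) → t).
At [[[thark fep] spad] [vask zeph]], [vask zeph] : ((e → (t → t)) → t) takes [[thark fep] spad] : (e → (t → t)), giving t.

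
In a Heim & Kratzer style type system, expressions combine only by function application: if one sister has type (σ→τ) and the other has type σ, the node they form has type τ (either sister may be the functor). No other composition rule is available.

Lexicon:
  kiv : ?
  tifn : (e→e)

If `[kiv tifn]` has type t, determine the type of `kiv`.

((e→e)→t)

[kiv tifn] must have type t. The sister tifn has type (e→e); that is not a function onto t, so kiv must be the functor, of type ((e→e)→t).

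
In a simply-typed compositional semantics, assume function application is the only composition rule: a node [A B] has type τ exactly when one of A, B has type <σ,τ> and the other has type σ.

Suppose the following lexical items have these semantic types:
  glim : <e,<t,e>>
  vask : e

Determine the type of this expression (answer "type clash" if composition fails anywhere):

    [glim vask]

At [glim vask], glim : <e,<t,e>> takes vask : e, giving <t,e>.

<t,e>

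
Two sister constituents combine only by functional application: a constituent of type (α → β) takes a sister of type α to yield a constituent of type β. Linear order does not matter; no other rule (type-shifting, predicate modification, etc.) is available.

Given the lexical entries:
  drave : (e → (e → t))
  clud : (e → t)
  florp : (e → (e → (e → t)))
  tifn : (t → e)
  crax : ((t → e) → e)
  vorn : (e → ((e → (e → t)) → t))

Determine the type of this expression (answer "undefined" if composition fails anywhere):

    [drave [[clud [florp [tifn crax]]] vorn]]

[tifn crax]: crax is ((t → e) → e), tifn is (t → e); result e.
[florp [tifn crax]]: florp is (e → (e → (e → t))), [tifn crax] is e; result (e → (e → t)).
[clud [florp [tifn crax]]]: (e → t) and (e → (e → t)) cannot combine by function application — type clash.

undefined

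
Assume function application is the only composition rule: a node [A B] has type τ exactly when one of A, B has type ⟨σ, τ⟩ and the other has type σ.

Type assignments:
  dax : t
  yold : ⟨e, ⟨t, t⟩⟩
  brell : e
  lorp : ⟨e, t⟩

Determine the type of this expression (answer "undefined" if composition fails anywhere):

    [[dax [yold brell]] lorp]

undefined

[yold brell]: ⟨e, ⟨t, t⟩⟩ applied to e yields ⟨t, t⟩.
[dax [yold brell]]: ⟨t, t⟩ applied to t yields t.
[[dax [yold brell]] lorp]: t and ⟨e, t⟩ cannot combine by function application — type clash.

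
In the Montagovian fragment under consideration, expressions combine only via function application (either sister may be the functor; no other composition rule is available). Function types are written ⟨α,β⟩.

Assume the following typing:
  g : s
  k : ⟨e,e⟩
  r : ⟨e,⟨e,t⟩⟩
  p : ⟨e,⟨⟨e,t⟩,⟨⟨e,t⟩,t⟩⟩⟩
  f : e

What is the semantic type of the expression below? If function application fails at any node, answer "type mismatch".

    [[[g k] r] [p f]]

[g k]: s with ⟨e,e⟩ — neither is a function whose domain matches the other; composition fails here.

type mismatch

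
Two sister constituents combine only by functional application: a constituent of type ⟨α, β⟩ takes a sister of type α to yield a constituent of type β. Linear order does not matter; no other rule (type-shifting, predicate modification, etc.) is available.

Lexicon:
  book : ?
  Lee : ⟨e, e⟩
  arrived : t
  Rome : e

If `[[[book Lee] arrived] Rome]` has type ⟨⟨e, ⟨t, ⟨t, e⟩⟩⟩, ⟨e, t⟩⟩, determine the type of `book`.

For [[[book Lee] arrived] Rome] to have type ⟨⟨e, ⟨t, ⟨t, e⟩⟩⟩, ⟨e, t⟩⟩ with Rome of type e, [[book Lee] arrived] must be the function: [[book Lee] arrived] : ⟨e, ⟨⟨e, ⟨t, ⟨t, e⟩⟩⟩, ⟨e, t⟩⟩⟩.
For [[book Lee] arrived] to have type ⟨e, ⟨⟨e, ⟨t, ⟨t, e⟩⟩⟩, ⟨e, t⟩⟩⟩ with arrived of type t, [book Lee] must be the function: [book Lee] : ⟨t, ⟨e, ⟨⟨e, ⟨t, ⟨t, e⟩⟩⟩, ⟨e, t⟩⟩⟩⟩.
For [book Lee] to have type ⟨t, ⟨e, ⟨⟨e, ⟨t, ⟨t, e⟩⟩⟩, ⟨e, t⟩⟩⟩⟩ with Lee of type ⟨e, e⟩, book must be the function: book : ⟨⟨e, e⟩, ⟨t, ⟨e, ⟨⟨e, ⟨t, ⟨t, e⟩⟩⟩, ⟨e, t⟩⟩⟩⟩⟩.

⟨⟨e, e⟩, ⟨t, ⟨e, ⟨⟨e, ⟨t, ⟨t, e⟩⟩⟩, ⟨e, t⟩⟩⟩⟩⟩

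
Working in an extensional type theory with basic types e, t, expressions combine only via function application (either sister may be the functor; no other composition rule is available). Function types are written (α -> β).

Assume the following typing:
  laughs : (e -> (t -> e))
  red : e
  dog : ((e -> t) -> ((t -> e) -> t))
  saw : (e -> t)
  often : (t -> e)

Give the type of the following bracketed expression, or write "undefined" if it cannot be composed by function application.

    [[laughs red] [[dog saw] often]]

e

At [laughs red], laughs : (e -> (t -> e)) takes red : e, giving (t -> e).
At [dog saw], dog : ((e -> t) -> ((t -> e) -> t)) takes saw : (e -> t), giving ((t -> e) -> t).
At [[dog saw] often], [dog saw] : ((t -> e) -> t) takes often : (t -> e), giving t.
At [[laughs red] [[dog saw] often]], [laughs red] : (t -> e) takes [[dog saw] often] : t, giving e.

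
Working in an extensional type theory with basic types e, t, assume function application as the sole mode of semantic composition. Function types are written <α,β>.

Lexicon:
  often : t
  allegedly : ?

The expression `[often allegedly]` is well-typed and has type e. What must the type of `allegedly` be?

[often allegedly] must have type e. The sister often has type t; that is not a function onto e, so allegedly must be the functor, of type <t,e>.

<t,e>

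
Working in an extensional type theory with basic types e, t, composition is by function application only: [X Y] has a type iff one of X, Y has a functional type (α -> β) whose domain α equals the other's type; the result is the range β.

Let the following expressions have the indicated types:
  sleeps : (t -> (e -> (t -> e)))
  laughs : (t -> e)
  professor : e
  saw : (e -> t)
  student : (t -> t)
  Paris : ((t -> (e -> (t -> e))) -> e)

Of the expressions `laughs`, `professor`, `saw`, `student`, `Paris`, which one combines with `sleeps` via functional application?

laughs : (t -> e) — neither side's domain matches the other.
professor : e — neither side's domain matches the other.
saw : (e -> t) — neither side's domain matches the other.
student : (t -> t) — neither side's domain matches the other.
Paris — combines: Paris : ((t -> (e -> (t -> e))) -> e) takes sleeps : (t -> (e -> (t -> e))) as argument, giving e.

Paris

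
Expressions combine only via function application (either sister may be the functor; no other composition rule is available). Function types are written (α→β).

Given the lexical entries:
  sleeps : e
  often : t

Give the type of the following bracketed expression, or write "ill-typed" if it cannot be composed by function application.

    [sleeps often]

ill-typed

[sleeps often]: e with t — neither is a function whose domain matches the other; composition fails here.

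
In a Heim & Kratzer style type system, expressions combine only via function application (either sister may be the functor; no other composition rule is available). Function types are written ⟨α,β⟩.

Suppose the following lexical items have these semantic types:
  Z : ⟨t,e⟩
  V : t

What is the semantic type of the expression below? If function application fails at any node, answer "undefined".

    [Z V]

e

At [Z V], Z : ⟨t,e⟩ takes V : t, giving e.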